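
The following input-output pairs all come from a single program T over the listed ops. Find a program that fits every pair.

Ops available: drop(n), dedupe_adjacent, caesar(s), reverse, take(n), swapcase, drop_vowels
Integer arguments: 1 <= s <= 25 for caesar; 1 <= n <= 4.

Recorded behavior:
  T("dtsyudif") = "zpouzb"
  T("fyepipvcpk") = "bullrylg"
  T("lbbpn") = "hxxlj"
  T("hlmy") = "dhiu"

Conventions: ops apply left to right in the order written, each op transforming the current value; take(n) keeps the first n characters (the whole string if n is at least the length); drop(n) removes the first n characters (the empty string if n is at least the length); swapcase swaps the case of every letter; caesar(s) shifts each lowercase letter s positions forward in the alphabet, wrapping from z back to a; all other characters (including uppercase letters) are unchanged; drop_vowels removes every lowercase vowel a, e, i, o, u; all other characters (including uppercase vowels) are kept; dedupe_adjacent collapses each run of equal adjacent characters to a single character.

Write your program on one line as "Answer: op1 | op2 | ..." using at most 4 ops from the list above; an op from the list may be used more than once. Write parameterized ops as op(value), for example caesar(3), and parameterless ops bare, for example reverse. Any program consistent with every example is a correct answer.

reverse | drop_vowels | caesar(22) | reverse

Check, running the answer program on each example:
  "dtsyudif" -> "fiduystd" -> "fdystd" -> "bzuopz" -> "zpouzb"
  "fyepipvcpk" -> "kpcvpipeyf" -> "kpcvppyf" -> "glyrllub" -> "bullrylg"
  "lbbpn" -> "npbbl" -> "npbbl" -> "jlxxh" -> "hxxlj"
  "hlmy" -> "ymlh" -> "ymlh" -> "uihd" -> "dhiu"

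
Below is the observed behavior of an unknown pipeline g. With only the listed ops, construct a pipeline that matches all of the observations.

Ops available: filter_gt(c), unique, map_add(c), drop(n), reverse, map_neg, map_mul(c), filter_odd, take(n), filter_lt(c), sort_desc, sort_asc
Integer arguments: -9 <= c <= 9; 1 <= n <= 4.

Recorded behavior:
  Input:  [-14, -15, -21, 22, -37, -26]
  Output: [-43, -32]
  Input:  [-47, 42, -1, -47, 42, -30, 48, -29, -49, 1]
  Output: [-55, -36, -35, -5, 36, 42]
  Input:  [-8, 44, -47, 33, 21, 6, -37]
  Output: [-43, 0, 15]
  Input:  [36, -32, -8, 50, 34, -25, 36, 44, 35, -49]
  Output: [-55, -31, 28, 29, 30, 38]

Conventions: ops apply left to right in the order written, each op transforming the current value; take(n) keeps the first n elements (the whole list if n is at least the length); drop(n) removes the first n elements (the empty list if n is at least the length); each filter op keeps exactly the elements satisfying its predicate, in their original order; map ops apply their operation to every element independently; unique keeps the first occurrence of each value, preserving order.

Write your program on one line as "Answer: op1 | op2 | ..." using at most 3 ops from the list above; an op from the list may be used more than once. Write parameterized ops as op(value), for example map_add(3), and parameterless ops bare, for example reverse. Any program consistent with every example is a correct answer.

drop(4) | sort_asc | map_add(-6)

Check, running the answer program on each example:
  [-14, -15, -21, 22, -37, -26] -> [-37, -26] -> [-37, -26] -> [-43, -32]
  [-47, 42, -1, -47, 42, -30, 48, -29, -49, 1] -> [42, -30, 48, -29, -49, 1] -> [-49, -30, -29, 1, 42, 48] -> [-55, -36, -35, -5, 36, 42]
  [-8, 44, -47, 33, 21, 6, -37] -> [21, 6, -37] -> [-37, 6, 21] -> [-43, 0, 15]
  [36, -32, -8, 50, 34, -25, 36, 44, 35, -49] -> [34, -25, 36, 44, 35, -49] -> [-49, -25, 34, 35, 36, 44] -> [-55, -31, 28, 29, 30, 38]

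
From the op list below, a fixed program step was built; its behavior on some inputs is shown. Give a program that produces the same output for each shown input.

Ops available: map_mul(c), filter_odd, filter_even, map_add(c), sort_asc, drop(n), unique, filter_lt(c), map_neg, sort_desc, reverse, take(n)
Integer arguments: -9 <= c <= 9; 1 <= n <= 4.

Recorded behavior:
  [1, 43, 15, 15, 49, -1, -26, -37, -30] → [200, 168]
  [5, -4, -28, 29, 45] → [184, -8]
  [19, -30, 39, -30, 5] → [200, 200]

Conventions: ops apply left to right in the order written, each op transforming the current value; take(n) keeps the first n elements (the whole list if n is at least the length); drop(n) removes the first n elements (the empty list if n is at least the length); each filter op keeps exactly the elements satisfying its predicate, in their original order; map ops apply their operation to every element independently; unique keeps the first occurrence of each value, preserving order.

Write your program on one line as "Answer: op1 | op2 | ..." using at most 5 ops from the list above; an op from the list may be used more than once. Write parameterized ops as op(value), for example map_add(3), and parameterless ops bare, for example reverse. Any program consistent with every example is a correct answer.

map_add(2) | map_add(3) | filter_odd | sort_asc | map_mul(-8)

Check, running the answer program on each example:
  [1, 43, 15, 15, 49, -1, -26, -37, -30] -> [3, 45, 17, 17, 51, 1, -24, -35, -28] -> [6, 48, 20, 20, 54, 4, -21, -32, -25] -> [-21, -25] -> [-25, -21] -> [200, 168]
  [5, -4, -28, 29, 45] -> [7, -2, -26, 31, 47] -> [10, 1, -23, 34, 50] -> [1, -23] -> [-23, 1] -> [184, -8]
  [19, -30, 39, -30, 5] -> [21, -28, 41, -28, 7] -> [24, -25, 44, -25, 10] -> [-25, -25] -> [-25, -25] -> [200, 200]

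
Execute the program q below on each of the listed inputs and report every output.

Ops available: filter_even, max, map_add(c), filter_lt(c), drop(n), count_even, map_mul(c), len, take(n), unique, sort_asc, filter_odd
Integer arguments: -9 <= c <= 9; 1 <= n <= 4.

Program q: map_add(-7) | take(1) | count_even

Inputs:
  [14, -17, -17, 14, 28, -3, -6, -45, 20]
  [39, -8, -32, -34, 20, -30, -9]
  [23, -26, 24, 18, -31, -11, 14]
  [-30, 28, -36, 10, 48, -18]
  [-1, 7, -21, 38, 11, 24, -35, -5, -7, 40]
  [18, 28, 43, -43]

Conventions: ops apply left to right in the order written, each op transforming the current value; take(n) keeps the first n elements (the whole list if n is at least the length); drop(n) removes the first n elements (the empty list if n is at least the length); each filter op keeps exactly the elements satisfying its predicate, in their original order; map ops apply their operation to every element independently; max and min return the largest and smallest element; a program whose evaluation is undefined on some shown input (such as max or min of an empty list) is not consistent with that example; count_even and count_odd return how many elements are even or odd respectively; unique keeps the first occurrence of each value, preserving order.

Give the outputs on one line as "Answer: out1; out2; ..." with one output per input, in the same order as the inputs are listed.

Execution, op by op:
  [14, -17, -17, 14, 28, -3, -6, -45, 20] -> [7, -24, -24, 7, 21, -10, -13, -52, 13] -> [7] -> 0
  [39, -8, -32, -34, 20, -30, -9] -> [32, -15, -39, -41, 13, -37, -16] -> [32] -> 1
  [23, -26, 24, 18, -31, -11, 14] -> [16, -33, 17, 11, -38, -18, 7] -> [16] -> 1
  [-30, 28, -36, 10, 48, -18] -> [-37, 21, -43, 3, 41, -25] -> [-37] -> 0
  [-1, 7, -21, 38, 11, 24, -35, -5, -7, 40] -> [-8, 0, -28, 31, 4, 17, -42, -12, -14, 33] -> [-8] -> 1
  [18, 28, 43, -43] -> [11, 21, 36, -50] -> [11] -> 0

0; 1; 1; 0; 1; 0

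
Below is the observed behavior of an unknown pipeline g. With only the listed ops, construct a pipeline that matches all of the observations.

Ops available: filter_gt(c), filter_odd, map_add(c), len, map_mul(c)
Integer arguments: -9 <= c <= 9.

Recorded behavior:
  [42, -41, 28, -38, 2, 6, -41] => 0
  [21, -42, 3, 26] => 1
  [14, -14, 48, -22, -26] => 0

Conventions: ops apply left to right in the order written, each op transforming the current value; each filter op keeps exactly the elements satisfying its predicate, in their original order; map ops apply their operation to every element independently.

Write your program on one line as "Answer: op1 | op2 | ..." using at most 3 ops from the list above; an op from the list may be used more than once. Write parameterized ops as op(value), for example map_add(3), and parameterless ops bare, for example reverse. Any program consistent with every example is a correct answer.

filter_odd | filter_gt(8) | len

Check, running the answer program on each example:
  [42, -41, 28, -38, 2, 6, -41] -> [-41, -41] -> [] -> 0
  [21, -42, 3, 26] -> [21, 3] -> [21] -> 1
  [14, -14, 48, -22, -26] -> [] -> [] -> 0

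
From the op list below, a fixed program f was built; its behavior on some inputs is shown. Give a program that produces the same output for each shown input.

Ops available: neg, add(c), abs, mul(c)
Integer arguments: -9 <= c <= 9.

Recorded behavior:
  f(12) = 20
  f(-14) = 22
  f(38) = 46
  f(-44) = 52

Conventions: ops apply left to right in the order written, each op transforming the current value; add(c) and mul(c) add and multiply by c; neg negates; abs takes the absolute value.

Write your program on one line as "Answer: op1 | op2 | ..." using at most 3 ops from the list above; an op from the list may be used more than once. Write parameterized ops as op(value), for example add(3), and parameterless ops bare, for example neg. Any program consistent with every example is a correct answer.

abs | add(8)

Check, running the answer program on each example:
  12 -> 12 -> 20
  -14 -> 14 -> 22
  38 -> 38 -> 46
  -44 -> 44 -> 52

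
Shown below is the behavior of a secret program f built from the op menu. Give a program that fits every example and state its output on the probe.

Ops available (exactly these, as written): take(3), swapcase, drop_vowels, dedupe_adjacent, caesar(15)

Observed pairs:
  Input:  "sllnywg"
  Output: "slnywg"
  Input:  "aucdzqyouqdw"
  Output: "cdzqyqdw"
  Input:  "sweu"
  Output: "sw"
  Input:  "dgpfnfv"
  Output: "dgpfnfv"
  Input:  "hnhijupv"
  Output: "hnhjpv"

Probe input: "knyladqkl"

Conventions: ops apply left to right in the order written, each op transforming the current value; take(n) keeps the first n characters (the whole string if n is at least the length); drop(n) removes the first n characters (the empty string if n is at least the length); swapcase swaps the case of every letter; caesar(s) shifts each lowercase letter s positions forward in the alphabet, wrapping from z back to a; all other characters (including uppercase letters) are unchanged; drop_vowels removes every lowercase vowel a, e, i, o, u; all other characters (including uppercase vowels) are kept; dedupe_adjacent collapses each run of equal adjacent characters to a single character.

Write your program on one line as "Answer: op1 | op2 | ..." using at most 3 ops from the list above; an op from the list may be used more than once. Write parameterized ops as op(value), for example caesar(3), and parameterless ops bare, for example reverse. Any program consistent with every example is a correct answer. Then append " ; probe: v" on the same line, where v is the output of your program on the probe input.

drop_vowels | dedupe_adjacent ; probe: "knyldqkl"

Check, running the answer program on each example:
  "sllnywg" -> "sllnywg" -> "slnywg"
  "aucdzqyouqdw" -> "cdzqyqdw" -> "cdzqyqdw"
  "sweu" -> "sw" -> "sw"
  "dgpfnfv" -> "dgpfnfv" -> "dgpfnfv"
  "hnhijupv" -> "hnhjpv" -> "hnhjpv"
  probe: "knyladqkl" -> "knyldqkl" -> "knyldqkl"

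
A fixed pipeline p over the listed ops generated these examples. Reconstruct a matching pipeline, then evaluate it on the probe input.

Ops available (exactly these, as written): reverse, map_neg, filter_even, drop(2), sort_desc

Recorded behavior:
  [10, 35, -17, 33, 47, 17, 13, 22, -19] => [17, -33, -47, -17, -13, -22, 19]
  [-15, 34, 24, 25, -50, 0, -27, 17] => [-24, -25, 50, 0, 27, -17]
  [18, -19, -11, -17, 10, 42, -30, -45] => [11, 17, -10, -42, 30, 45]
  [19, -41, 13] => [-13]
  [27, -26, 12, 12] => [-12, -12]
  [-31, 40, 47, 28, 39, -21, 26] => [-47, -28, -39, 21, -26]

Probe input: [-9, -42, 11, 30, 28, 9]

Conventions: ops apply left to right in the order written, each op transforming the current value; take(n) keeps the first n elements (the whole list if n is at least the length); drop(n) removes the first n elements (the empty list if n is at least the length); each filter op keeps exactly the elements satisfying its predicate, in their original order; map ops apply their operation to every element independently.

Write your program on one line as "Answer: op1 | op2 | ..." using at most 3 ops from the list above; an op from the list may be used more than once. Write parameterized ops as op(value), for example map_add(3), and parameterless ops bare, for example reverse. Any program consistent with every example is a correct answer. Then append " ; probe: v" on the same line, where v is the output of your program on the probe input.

drop(2) | map_neg ; probe: [-11, -30, -28, -9]

Check, running the answer program on each example:
  [10, 35, -17, 33, 47, 17, 13, 22, -19] -> [-17, 33, 47, 17, 13, 22, -19] -> [17, -33, -47, -17, -13, -22, 19]
  [-15, 34, 24, 25, -50, 0, -27, 17] -> [24, 25, -50, 0, -27, 17] -> [-24, -25, 50, 0, 27, -17]
  [18, -19, -11, -17, 10, 42, -30, -45] -> [-11, -17, 10, 42, -30, -45] -> [11, 17, -10, -42, 30, 45]
  [19, -41, 13] -> [13] -> [-13]
  [27, -26, 12, 12] -> [12, 12] -> [-12, -12]
  [-31, 40, 47, 28, 39, -21, 26] -> [47, 28, 39, -21, 26] -> [-47, -28, -39, 21, -26]
  probe: [-9, -42, 11, 30, 28, 9] -> [11, 30, 28, 9] -> [-11, -30, -28, -9]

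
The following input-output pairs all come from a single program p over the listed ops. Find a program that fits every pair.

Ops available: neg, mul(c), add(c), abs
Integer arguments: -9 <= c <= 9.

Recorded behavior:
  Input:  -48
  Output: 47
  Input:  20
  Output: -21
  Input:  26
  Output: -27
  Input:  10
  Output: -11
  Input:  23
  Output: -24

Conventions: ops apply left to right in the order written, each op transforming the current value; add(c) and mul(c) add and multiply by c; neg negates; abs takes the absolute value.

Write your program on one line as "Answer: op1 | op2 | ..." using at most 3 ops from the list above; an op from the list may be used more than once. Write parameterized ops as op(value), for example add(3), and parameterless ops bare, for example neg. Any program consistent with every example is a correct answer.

neg | add(-1)

Check, running the answer program on each example:
  -48 -> 48 -> 47
  20 -> -20 -> -21
  26 -> -26 -> -27
  10 -> -10 -> -11
  23 -> -23 -> -24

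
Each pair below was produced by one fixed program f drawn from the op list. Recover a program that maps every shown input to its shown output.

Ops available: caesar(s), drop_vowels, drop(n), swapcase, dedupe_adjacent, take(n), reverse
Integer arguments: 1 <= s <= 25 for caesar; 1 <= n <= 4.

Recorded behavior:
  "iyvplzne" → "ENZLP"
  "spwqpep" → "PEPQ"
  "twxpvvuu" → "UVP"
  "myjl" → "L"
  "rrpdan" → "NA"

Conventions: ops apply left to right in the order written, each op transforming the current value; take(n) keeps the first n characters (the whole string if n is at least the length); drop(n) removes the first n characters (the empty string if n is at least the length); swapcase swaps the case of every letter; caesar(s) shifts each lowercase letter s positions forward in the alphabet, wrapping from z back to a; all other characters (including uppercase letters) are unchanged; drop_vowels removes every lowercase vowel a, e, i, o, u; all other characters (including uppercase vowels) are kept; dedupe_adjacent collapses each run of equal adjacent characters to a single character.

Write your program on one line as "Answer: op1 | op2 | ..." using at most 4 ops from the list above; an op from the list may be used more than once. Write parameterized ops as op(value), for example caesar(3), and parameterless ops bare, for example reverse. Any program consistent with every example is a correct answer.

dedupe_adjacent | drop(3) | swapcase | reverse

Check, running the answer program on each example:
  "iyvplzne" -> "iyvplzne" -> "plzne" -> "PLZNE" -> "ENZLP"
  "spwqpep" -> "spwqpep" -> "qpep" -> "QPEP" -> "PEPQ"
  "twxpvvuu" -> "twxpvu" -> "pvu" -> "PVU" -> "UVP"
  "myjl" -> "myjl" -> "l" -> "L" -> "L"
  "rrpdan" -> "rpdan" -> "an" -> "AN" -> "NA"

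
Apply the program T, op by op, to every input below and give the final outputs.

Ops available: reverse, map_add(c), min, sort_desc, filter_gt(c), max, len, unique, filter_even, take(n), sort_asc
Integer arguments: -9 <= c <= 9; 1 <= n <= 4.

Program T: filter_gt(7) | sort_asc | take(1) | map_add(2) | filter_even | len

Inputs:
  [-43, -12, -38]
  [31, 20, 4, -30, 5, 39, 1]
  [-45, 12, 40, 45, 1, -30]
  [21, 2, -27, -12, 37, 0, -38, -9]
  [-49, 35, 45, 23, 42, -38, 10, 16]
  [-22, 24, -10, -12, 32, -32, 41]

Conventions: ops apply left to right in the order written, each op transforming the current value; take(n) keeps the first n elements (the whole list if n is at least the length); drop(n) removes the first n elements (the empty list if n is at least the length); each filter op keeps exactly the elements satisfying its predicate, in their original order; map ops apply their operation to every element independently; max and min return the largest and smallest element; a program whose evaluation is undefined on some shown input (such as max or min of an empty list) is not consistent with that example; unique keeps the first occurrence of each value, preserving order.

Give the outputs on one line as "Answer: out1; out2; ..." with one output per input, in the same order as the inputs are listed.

0; 1; 1; 0; 1; 1

Execution, op by op:
  [-43, -12, -38] -> [] -> [] -> [] -> [] -> [] -> 0
  [31, 20, 4, -30, 5, 39, 1] -> [31, 20, 39] -> [20, 31, 39] -> [20] -> [22] -> [22] -> 1
  [-45, 12, 40, 45, 1, -30] -> [12, 40, 45] -> [12, 40, 45] -> [12] -> [14] -> [14] -> 1
  [21, 2, -27, -12, 37, 0, -38, -9] -> [21, 37] -> [21, 37] -> [21] -> [23] -> [] -> 0
  [-49, 35, 45, 23, 42, -38, 10, 16] -> [35, 45, 23, 42, 10, 16] -> [10, 16, 23, 35, 42, 45] -> [10] -> [12] -> [12] -> 1
  [-22, 24, -10, -12, 32, -32, 41] -> [24, 32, 41] -> [24, 32, 41] -> [24] -> [26] -> [26] -> 1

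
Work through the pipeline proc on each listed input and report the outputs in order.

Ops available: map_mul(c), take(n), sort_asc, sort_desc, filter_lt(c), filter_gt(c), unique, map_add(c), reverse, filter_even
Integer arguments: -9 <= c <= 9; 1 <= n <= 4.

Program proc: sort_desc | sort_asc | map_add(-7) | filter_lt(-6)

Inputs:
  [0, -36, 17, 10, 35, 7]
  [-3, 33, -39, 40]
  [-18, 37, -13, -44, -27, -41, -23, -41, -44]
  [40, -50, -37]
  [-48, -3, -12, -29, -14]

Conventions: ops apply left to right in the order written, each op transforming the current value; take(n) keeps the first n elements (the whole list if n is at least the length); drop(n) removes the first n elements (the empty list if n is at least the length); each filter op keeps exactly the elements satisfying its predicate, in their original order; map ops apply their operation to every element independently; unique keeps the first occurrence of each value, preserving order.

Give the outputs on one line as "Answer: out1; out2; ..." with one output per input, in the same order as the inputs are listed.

Execution, op by op:
  [0, -36, 17, 10, 35, 7] -> [35, 17, 10, 7, 0, -36] -> [-36, 0, 7, 10, 17, 35] -> [-43, -7, 0, 3, 10, 28] -> [-43, -7]
  [-3, 33, -39, 40] -> [40, 33, -3, -39] -> [-39, -3, 33, 40] -> [-46, -10, 26, 33] -> [-46, -10]
  [-18, 37, -13, -44, -27, -41, -23, -41, -44] -> [37, -13, -18, -23, -27, -41, -41, -44, -44] -> [-44, -44, -41, -41, -27, -23, -18, -13, 37] -> [-51, -51, -48, -48, -34, -30, -25, -20, 30] -> [-51, -51, -48, -48, -34, -30, -25, -20]
  [40, -50, -37] -> [40, -37, -50] -> [-50, -37, 40] -> [-57, -44, 33] -> [-57, -44]
  [-48, -3, -12, -29, -14] -> [-3, -12, -14, -29, -48] -> [-48, -29, -14, -12, -3] -> [-55, -36, -21, -19, -10] -> [-55, -36, -21, -19, -10]

[-43, -7]; [-46, -10]; [-51, -51, -48, -48, -34, -30, -25, -20]; [-57, -44]; [-55, -36, -21, -19, -10]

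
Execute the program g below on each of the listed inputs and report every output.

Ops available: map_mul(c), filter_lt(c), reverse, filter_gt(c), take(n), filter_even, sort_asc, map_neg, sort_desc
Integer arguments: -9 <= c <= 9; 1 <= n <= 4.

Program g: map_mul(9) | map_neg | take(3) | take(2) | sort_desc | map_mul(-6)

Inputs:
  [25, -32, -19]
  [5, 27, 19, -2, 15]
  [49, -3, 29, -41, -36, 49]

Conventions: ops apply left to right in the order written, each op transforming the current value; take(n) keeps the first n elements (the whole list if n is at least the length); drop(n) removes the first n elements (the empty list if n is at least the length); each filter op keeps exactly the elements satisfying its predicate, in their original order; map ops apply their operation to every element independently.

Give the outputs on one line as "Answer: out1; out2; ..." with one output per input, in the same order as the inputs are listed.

Execution, op by op:
  [25, -32, -19] -> [225, -288, -171] -> [-225, 288, 171] -> [-225, 288, 171] -> [-225, 288] -> [288, -225] -> [-1728, 1350]
  [5, 27, 19, -2, 15] -> [45, 243, 171, -18, 135] -> [-45, -243, -171, 18, -135] -> [-45, -243, -171] -> [-45, -243] -> [-45, -243] -> [270, 1458]
  [49, -3, 29, -41, -36, 49] -> [441, -27, 261, -369, -324, 441] -> [-441, 27, -261, 369, 324, -441] -> [-441, 27, -261] -> [-441, 27] -> [27, -441] -> [-162, 2646]

[-1728, 1350]; [270, 1458]; [-162, 2646]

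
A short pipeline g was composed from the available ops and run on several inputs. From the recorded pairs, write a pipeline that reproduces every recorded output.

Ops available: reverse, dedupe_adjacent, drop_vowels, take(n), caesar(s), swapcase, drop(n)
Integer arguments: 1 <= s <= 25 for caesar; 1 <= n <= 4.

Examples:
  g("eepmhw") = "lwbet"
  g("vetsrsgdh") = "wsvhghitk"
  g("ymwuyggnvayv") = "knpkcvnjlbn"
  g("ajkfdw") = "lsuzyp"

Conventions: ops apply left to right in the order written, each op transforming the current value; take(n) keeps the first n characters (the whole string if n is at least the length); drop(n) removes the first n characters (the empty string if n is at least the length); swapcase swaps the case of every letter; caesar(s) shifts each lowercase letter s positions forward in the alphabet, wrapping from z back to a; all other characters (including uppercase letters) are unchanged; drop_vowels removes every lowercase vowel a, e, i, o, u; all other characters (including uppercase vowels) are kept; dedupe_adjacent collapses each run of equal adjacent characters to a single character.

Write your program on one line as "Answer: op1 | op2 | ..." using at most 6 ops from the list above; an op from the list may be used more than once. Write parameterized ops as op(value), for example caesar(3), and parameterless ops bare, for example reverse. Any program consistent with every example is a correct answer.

caesar(16) | swapcase | dedupe_adjacent | swapcase | caesar(25) | reverse

Check, running the answer program on each example:
  "eepmhw" -> "uufcxm" -> "UUFCXM" -> "UFCXM" -> "ufcxm" -> "tebwl" -> "lwbet"
  "vetsrsgdh" -> "lujihiwtx" -> "LUJIHIWTX" -> "LUJIHIWTX" -> "lujihiwtx" -> "ktihghvsw" -> "wsvhghitk"
  "ymwuyggnvayv" -> "ocmkowwdlqol" -> "OCMKOWWDLQOL" -> "OCMKOWDLQOL" -> "ocmkowdlqol" -> "nbljnvckpnk" -> "knpkcvnjlbn"
  "ajkfdw" -> "qzavtm" -> "QZAVTM" -> "QZAVTM" -> "qzavtm" -> "pyzusl" -> "lsuzyp"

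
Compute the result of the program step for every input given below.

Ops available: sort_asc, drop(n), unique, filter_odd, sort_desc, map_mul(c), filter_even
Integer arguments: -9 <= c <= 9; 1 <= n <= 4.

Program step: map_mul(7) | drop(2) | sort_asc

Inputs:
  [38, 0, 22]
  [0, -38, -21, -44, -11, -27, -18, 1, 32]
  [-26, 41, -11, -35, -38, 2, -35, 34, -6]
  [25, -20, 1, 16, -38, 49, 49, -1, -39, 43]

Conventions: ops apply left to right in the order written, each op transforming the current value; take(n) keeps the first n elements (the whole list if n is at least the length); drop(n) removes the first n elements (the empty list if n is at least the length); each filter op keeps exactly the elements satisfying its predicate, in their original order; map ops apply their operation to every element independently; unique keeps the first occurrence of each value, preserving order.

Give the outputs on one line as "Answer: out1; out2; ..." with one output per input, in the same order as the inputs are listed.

Execution, op by op:
  [38, 0, 22] -> [266, 0, 154] -> [154] -> [154]
  [0, -38, -21, -44, -11, -27, -18, 1, 32] -> [0, -266, -147, -308, -77, -189, -126, 7, 224] -> [-147, -308, -77, -189, -126, 7, 224] -> [-308, -189, -147, -126, -77, 7, 224]
  [-26, 41, -11, -35, -38, 2, -35, 34, -6] -> [-182, 287, -77, -245, -266, 14, -245, 238, -42] -> [-77, -245, -266, 14, -245, 238, -42] -> [-266, -245, -245, -77, -42, 14, 238]
  [25, -20, 1, 16, -38, 49, 49, -1, -39, 43] -> [175, -140, 7, 112, -266, 343, 343, -7, -273, 301] -> [7, 112, -266, 343, 343, -7, -273, 301] -> [-273, -266, -7, 7, 112, 301, 343, 343]

[154]; [-308, -189, -147, -126, -77, 7, 224]; [-266, -245, -245, -77, -42, 14, 238]; [-273, -266, -7, 7, 112, 301, 343, 343]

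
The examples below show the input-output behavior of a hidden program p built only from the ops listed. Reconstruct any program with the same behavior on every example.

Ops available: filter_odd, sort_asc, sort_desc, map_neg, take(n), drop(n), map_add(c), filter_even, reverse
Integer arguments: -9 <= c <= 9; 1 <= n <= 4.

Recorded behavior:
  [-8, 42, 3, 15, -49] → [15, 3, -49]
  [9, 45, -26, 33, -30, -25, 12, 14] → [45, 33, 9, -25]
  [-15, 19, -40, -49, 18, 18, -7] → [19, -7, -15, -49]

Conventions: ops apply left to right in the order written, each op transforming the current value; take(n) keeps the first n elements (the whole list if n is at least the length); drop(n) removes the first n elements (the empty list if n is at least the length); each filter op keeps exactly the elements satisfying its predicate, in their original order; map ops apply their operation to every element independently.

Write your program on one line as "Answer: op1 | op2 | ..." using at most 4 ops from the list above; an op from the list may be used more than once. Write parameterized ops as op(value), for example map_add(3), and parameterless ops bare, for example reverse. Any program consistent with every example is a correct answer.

reverse | filter_odd | sort_asc | sort_desc

Check, running the answer program on each example:
  [-8, 42, 3, 15, -49] -> [-49, 15, 3, 42, -8] -> [-49, 15, 3] -> [-49, 3, 15] -> [15, 3, -49]
  [9, 45, -26, 33, -30, -25, 12, 14] -> [14, 12, -25, -30, 33, -26, 45, 9] -> [-25, 33, 45, 9] -> [-25, 9, 33, 45] -> [45, 33, 9, -25]
  [-15, 19, -40, -49, 18, 18, -7] -> [-7, 18, 18, -49, -40, 19, -15] -> [-7, -49, 19, -15] -> [-49, -15, -7, 19] -> [19, -7, -15, -49]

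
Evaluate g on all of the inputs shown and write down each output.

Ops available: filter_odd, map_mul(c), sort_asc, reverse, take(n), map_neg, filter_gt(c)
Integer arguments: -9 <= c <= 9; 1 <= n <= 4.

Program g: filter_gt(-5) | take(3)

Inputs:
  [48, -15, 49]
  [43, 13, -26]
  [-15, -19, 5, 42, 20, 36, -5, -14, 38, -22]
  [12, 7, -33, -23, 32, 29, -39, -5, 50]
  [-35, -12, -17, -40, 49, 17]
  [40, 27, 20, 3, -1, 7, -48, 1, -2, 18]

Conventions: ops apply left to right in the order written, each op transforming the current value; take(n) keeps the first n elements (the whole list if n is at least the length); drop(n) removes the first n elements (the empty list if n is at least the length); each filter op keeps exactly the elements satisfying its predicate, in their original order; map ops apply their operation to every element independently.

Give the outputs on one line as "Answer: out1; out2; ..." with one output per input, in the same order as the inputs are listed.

[48, 49]; [43, 13]; [5, 42, 20]; [12, 7, 32]; [49, 17]; [40, 27, 20]

Execution, op by op:
  [48, -15, 49] -> [48, 49] -> [48, 49]
  [43, 13, -26] -> [43, 13] -> [43, 13]
  [-15, -19, 5, 42, 20, 36, -5, -14, 38, -22] -> [5, 42, 20, 36, 38] -> [5, 42, 20]
  [12, 7, -33, -23, 32, 29, -39, -5, 50] -> [12, 7, 32, 29, 50] -> [12, 7, 32]
  [-35, -12, -17, -40, 49, 17] -> [49, 17] -> [49, 17]
  [40, 27, 20, 3, -1, 7, -48, 1, -2, 18] -> [40, 27, 20, 3, -1, 7, 1, -2, 18] -> [40, 27, 20]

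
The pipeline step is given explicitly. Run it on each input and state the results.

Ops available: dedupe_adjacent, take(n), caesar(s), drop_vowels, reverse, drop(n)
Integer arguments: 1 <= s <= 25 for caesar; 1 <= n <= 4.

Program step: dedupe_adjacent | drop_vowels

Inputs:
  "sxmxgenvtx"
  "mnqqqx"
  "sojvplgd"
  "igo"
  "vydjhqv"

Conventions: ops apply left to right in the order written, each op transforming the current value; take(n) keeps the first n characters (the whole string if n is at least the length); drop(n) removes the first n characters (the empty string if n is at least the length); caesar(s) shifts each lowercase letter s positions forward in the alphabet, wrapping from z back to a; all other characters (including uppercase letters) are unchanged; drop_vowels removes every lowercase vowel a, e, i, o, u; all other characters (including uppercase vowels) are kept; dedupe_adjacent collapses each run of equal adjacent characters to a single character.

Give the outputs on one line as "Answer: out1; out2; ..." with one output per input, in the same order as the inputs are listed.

"sxmxgnvtx"; "mnqx"; "sjvplgd"; "g"; "vydjhqv"

Execution, op by op:
  "sxmxgenvtx" -> "sxmxgenvtx" -> "sxmxgnvtx"
  "mnqqqx" -> "mnqx" -> "mnqx"
  "sojvplgd" -> "sojvplgd" -> "sjvplgd"
  "igo" -> "igo" -> "g"
  "vydjhqv" -> "vydjhqv" -> "vydjhqv"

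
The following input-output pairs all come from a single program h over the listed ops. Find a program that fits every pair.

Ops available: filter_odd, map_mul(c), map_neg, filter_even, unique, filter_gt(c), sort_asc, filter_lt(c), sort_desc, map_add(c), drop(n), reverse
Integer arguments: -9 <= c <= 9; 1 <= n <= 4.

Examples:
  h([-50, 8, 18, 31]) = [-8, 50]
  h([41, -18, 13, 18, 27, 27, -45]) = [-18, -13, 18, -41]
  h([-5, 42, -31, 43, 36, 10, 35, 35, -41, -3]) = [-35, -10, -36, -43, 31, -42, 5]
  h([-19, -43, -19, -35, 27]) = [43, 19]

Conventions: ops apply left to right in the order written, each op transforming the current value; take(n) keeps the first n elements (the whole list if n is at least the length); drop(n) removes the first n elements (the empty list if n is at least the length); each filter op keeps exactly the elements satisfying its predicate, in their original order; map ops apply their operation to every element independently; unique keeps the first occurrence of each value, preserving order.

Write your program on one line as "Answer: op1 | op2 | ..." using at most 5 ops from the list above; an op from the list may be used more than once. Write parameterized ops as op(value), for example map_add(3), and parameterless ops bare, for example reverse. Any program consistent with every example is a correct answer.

unique | map_neg | reverse | drop(2)

Check, running the answer program on each example:
  [-50, 8, 18, 31] -> [-50, 8, 18, 31] -> [50, -8, -18, -31] -> [-31, -18, -8, 50] -> [-8, 50]
  [41, -18, 13, 18, 27, 27, -45] -> [41, -18, 13, 18, 27, -45] -> [-41, 18, -13, -18, -27, 45] -> [45, -27, -18, -13, 18, -41] -> [-18, -13, 18, -41]
  [-5, 42, -31, 43, 36, 10, 35, 35, -41, -3] -> [-5, 42, -31, 43, 36, 10, 35, -41, -3] -> [5, -42, 31, -43, -36, -10, -35, 41, 3] -> [3, 41, -35, -10, -36, -43, 31, -42, 5] -> [-35, -10, -36, -43, 31, -42, 5]
  [-19, -43, -19, -35, 27] -> [-19, -43, -35, 27] -> [19, 43, 35, -27] -> [-27, 35, 43, 19] -> [43, 19]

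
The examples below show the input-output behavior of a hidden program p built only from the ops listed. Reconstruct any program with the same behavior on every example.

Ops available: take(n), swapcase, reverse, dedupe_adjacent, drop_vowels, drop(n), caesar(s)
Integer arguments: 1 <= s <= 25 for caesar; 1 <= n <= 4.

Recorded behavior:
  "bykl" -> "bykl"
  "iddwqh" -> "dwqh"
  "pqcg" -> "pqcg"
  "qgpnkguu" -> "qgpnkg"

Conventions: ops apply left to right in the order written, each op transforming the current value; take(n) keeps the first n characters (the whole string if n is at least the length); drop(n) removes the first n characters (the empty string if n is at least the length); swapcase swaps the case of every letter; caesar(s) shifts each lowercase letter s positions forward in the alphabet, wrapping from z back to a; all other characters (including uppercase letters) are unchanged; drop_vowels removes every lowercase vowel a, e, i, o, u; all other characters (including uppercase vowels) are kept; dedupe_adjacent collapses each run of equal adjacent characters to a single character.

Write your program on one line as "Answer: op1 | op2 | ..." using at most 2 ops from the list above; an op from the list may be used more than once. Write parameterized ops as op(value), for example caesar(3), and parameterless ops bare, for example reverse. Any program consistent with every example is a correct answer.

drop_vowels | dedupe_adjacent

Check, running the answer program on each example:
  "bykl" -> "bykl" -> "bykl"
  "iddwqh" -> "ddwqh" -> "dwqh"
  "pqcg" -> "pqcg" -> "pqcg"
  "qgpnkguu" -> "qgpnkg" -> "qgpnkg"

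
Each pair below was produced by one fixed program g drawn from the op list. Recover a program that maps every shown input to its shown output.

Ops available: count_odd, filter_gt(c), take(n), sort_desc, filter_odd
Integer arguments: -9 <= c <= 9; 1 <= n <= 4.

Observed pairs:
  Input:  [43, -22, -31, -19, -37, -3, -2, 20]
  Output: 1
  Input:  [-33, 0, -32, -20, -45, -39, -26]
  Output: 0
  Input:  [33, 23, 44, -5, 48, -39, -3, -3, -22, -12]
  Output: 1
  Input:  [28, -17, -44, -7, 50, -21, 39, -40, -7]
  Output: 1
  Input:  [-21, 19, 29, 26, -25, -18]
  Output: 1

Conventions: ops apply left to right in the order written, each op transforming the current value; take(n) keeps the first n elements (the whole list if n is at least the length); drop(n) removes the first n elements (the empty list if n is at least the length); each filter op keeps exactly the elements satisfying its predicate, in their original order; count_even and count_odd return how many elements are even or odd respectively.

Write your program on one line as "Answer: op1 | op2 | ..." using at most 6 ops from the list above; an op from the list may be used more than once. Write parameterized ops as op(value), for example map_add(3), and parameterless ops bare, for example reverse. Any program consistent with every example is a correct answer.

filter_gt(-7) | filter_odd | filter_gt(4) | take(1) | count_odd

Check, running the answer program on each example:
  [43, -22, -31, -19, -37, -3, -2, 20] -> [43, -3, -2, 20] -> [43, -3] -> [43] -> [43] -> 1
  [-33, 0, -32, -20, -45, -39, -26] -> [0] -> [] -> [] -> [] -> 0
  [33, 23, 44, -5, 48, -39, -3, -3, -22, -12] -> [33, 23, 44, -5, 48, -3, -3] -> [33, 23, -5, -3, -3] -> [33, 23] -> [33] -> 1
  [28, -17, -44, -7, 50, -21, 39, -40, -7] -> [28, 50, 39] -> [39] -> [39] -> [39] -> 1
  [-21, 19, 29, 26, -25, -18] -> [19, 29, 26] -> [19, 29] -> [19, 29] -> [19] -> 1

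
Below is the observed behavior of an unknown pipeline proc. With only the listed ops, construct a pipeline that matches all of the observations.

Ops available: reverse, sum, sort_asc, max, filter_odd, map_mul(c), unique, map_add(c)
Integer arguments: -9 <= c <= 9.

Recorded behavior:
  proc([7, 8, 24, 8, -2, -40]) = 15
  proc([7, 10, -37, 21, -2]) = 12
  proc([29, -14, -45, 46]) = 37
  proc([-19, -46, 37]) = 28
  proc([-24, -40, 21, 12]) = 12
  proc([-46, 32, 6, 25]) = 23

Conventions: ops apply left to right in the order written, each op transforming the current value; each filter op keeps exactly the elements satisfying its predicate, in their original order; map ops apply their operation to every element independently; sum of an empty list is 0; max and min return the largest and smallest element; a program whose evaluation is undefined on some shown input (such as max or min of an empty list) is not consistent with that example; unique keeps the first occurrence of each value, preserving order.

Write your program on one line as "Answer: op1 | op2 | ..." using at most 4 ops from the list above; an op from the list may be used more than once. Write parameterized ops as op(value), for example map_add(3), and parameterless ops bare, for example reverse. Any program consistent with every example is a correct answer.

sort_asc | map_add(-9) | reverse | max

Check, running the answer program on each example:
  [7, 8, 24, 8, -2, -40] -> [-40, -2, 7, 8, 8, 24] -> [-49, -11, -2, -1, -1, 15] -> [15, -1, -1, -2, -11, -49] -> 15
  [7, 10, -37, 21, -2] -> [-37, -2, 7, 10, 21] -> [-46, -11, -2, 1, 12] -> [12, 1, -2, -11, -46] -> 12
  [29, -14, -45, 46] -> [-45, -14, 29, 46] -> [-54, -23, 20, 37] -> [37, 20, -23, -54] -> 37
  [-19, -46, 37] -> [-46, -19, 37] -> [-55, -28, 28] -> [28, -28, -55] -> 28
  [-24, -40, 21, 12] -> [-40, -24, 12, 21] -> [-49, -33, 3, 12] -> [12, 3, -33, -49] -> 12
  [-46, 32, 6, 25] -> [-46, 6, 25, 32] -> [-55, -3, 16, 23] -> [23, 16, -3, -55] -> 23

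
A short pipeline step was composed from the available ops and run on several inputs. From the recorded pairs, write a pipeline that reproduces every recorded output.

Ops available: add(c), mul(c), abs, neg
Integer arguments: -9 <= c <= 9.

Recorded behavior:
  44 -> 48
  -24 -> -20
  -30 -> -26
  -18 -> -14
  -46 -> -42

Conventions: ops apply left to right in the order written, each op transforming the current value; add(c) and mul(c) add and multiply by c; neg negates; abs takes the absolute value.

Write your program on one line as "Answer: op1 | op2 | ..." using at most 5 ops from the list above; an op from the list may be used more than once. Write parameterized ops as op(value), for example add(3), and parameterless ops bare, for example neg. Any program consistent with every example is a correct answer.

add(-4) | add(2) | neg | add(-6) | neg

Check, running the answer program on each example:
  44 -> 40 -> 42 -> -42 -> -48 -> 48
  -24 -> -28 -> -26 -> 26 -> 20 -> -20
  -30 -> -34 -> -32 -> 32 -> 26 -> -26
  -18 -> -22 -> -20 -> 20 -> 14 -> -14
  -46 -> -50 -> -48 -> 48 -> 42 -> -42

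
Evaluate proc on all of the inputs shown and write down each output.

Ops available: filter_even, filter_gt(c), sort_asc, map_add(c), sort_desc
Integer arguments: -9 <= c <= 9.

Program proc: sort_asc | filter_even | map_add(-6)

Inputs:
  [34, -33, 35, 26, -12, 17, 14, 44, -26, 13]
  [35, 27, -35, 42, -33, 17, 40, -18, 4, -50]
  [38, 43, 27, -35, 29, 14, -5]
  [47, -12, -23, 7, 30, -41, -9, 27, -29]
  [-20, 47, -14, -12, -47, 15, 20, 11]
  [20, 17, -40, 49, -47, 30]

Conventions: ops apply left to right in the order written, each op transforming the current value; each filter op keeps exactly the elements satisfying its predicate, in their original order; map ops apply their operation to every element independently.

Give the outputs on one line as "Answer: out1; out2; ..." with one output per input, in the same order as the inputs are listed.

Execution, op by op:
  [34, -33, 35, 26, -12, 17, 14, 44, -26, 13] -> [-33, -26, -12, 13, 14, 17, 26, 34, 35, 44] -> [-26, -12, 14, 26, 34, 44] -> [-32, -18, 8, 20, 28, 38]
  [35, 27, -35, 42, -33, 17, 40, -18, 4, -50] -> [-50, -35, -33, -18, 4, 17, 27, 35, 40, 42] -> [-50, -18, 4, 40, 42] -> [-56, -24, -2, 34, 36]
  [38, 43, 27, -35, 29, 14, -5] -> [-35, -5, 14, 27, 29, 38, 43] -> [14, 38] -> [8, 32]
  [47, -12, -23, 7, 30, -41, -9, 27, -29] -> [-41, -29, -23, -12, -9, 7, 27, 30, 47] -> [-12, 30] -> [-18, 24]
  [-20, 47, -14, -12, -47, 15, 20, 11] -> [-47, -20, -14, -12, 11, 15, 20, 47] -> [-20, -14, -12, 20] -> [-26, -20, -18, 14]
  [20, 17, -40, 49, -47, 30] -> [-47, -40, 17, 20, 30, 49] -> [-40, 20, 30] -> [-46, 14, 24]

[-32, -18, 8, 20, 28, 38]; [-56, -24, -2, 34, 36]; [8, 32]; [-18, 24]; [-26, -20, -18, 14]; [-46, 14, 24]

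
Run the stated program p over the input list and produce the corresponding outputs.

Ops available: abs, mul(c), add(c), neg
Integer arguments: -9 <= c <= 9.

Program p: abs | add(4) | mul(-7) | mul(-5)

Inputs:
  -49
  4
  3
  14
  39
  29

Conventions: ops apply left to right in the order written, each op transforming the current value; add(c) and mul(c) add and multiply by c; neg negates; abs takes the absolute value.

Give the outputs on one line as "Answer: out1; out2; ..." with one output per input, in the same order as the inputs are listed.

1855; 280; 245; 630; 1505; 1155

Execution, op by op:
  -49 -> 49 -> 53 -> -371 -> 1855
  4 -> 4 -> 8 -> -56 -> 280
  3 -> 3 -> 7 -> -49 -> 245
  14 -> 14 -> 18 -> -126 -> 630
  39 -> 39 -> 43 -> -301 -> 1505
  29 -> 29 -> 33 -> -231 -> 1155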